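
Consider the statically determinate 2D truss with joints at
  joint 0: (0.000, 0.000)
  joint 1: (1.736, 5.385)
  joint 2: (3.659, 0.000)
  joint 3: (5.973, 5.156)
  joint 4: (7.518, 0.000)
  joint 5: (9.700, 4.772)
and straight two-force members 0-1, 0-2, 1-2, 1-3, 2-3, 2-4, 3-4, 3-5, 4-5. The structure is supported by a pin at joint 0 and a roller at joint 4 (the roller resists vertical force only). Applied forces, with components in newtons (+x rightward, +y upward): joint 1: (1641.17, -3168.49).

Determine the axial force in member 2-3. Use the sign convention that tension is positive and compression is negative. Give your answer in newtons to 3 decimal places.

N=6 nodes, M=9 members, R=3 reactions → 2N=12, M+R=12
member 0 (0-1): L=5.6579, (cx,cy)=(0.3068,0.9518)
member 1 (0-2): L=3.6590, (cx,cy)=(1.0000,0.0000)
member 2 (1-2): L=5.7181, (cx,cy)=(0.3363,-0.9418)
member 3 (1-3): L=4.2432, (cx,cy)=(0.9985,-0.0540)
member 4 (2-3): L=5.6515, (cx,cy)=(0.4095,0.9123)
member 5 (2-4): L=3.8590, (cx,cy)=(1.0000,0.0000)
member 6 (3-4): L=5.3825, (cx,cy)=(0.2870,-0.9579)
member 7 (3-5): L=3.7467, (cx,cy)=(0.9947,-0.1025)
member 8 (4-5): L=5.2472, (cx,cy)=(0.4158,0.9094)
solve A·x = −loads:
  F[0-1] = -1325.2295 N (compression)
  F[0-2] = +2047.7864 N (tension)
  F[1-2] = -1945.1587 N (compression)
  F[1-3] = -1395.6574 N (compression)
  F[2-3] = +2007.8890 N (tension)
  F[2-4] = +571.4890 N (tension)
  F[3-4] = -1990.9659 N (compression)
  F[3-5] = +0.0000 N (tension)
  F[4-5] = -0.0000 N (compression)
  Rx@0 = -1641.1700 N
  Ry@0 = +1261.3074 N
  Ry@4 = +1907.1826 N

2007.889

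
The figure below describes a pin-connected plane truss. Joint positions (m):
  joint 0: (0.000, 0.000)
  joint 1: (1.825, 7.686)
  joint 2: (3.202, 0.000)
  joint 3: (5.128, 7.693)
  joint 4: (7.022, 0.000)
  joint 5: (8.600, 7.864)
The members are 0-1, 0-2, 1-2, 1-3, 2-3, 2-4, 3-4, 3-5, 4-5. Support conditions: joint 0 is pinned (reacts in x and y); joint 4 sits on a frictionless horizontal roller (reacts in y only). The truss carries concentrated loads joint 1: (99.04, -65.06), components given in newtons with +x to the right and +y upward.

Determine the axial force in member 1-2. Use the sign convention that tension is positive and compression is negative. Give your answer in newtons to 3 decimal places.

-127.443

N=6 nodes, M=9 members, R=3 reactions → 2N=12, M+R=12
member 0 (0-1): L=7.8997, (cx,cy)=(0.2310,0.9729)
member 1 (0-2): L=3.2020, (cx,cy)=(1.0000,0.0000)
member 2 (1-2): L=7.8084, (cx,cy)=(0.1763,-0.9843)
member 3 (1-3): L=3.3030, (cx,cy)=(1.0000,0.0021)
member 4 (2-3): L=7.9304, (cx,cy)=(0.2429,0.9701)
member 5 (2-4): L=3.8200, (cx,cy)=(1.0000,0.0000)
member 6 (3-4): L=7.9227, (cx,cy)=(0.2391,-0.9710)
member 7 (3-5): L=3.4762, (cx,cy)=(0.9988,0.0492)
member 8 (4-5): L=8.0208, (cx,cy)=(0.1967,0.9805)
solve A·x = −loads:
  F[0-1] = +61.9294 N (tension)
  F[0-2] = +84.7330 N (tension)
  F[1-2] = -127.4434 N (compression)
  F[1-3] = -62.2586 N (compression)
  F[2-3] = +129.3178 N (tension)
  F[2-4] = +30.8521 N (tension)
  F[3-4] = -129.0561 N (compression)
  F[3-5] = +0.0000 N (tension)
  F[4-5] = +0.0000 N (tension)
  Rx@0 = -99.0400 N
  Ry@0 = -60.2541 N
  Ry@4 = +125.3141 N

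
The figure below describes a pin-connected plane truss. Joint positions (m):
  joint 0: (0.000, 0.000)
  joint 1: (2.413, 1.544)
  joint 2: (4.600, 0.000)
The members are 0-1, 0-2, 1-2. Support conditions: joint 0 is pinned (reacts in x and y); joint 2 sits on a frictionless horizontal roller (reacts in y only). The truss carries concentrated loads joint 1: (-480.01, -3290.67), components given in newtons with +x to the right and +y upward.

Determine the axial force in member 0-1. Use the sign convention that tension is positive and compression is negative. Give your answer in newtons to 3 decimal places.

N=3 nodes, M=3 members, R=3 reactions → 2N=6, M+R=6
member 0 (0-1): L=2.8647, (cx,cy)=(0.8423,0.5390)
member 1 (0-2): L=4.6000, (cx,cy)=(1.0000,0.0000)
member 2 (1-2): L=2.6771, (cx,cy)=(0.8169,-0.5767)
solve A·x = −loads:
  F[0-1] = -3201.6645 N (compression)
  F[0-2] = +2216.8228 N (tension)
  F[1-2] = -2713.6137 N (compression)
  Rx@0 = +480.0100 N
  Ry@0 = +1725.6154 N
  Ry@2 = +1565.0546 N

-3201.665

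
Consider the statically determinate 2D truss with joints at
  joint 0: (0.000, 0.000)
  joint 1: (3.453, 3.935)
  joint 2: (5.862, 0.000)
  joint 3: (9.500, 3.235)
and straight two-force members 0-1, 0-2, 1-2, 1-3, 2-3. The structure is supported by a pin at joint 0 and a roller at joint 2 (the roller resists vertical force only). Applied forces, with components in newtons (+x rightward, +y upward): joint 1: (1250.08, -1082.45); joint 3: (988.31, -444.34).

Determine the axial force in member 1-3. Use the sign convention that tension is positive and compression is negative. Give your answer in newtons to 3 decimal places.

N=4 nodes, M=5 members, R=3 reactions → 2N=8, M+R=8
member 0 (0-1): L=5.2352, (cx,cy)=(0.6596,0.7516)
member 1 (0-2): L=5.8620, (cx,cy)=(1.0000,0.0000)
member 2 (1-2): L=4.6138, (cx,cy)=(0.5221,-0.8529)
member 3 (1-3): L=6.0874, (cx,cy)=(0.9934,-0.1150)
member 4 (2-3): L=4.8683, (cx,cy)=(0.7473,0.6645)
solve A·x = −loads:
  F[0-1] = +1617.0994 N (tension)
  F[0-2] = +1171.7961 N (tension)
  F[1-2] = -2873.0539 N (compression)
  F[1-3] = +1325.3990 N (tension)
  F[2-3] = -439.3197 N (compression)
  Rx@0 = -2238.3900 N
  Ry@0 = -1215.4784 N
  Ry@2 = +2742.2684 N

1325.399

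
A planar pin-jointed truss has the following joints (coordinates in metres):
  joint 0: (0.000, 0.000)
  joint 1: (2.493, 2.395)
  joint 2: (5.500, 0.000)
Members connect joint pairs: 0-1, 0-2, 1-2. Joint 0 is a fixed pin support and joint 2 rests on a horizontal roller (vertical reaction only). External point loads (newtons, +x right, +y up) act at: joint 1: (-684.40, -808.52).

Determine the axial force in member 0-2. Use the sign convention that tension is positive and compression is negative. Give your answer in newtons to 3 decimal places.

N=3 nodes, M=3 members, R=3 reactions → 2N=6, M+R=6
member 0 (0-1): L=3.4570, (cx,cy)=(0.7211,0.6928)
member 1 (0-2): L=5.5000, (cx,cy)=(1.0000,0.0000)
member 2 (1-2): L=3.8442, (cx,cy)=(0.7822,-0.6230)
solve A·x = −loads:
  F[0-1] = -1068.2375 N (compression)
  F[0-2] = +85.9474 N (tension)
  F[1-2] = -109.8774 N (compression)
  Rx@0 = +684.4000 N
  Ry@0 = +740.0650 N
  Ry@2 = +68.4550 N

85.947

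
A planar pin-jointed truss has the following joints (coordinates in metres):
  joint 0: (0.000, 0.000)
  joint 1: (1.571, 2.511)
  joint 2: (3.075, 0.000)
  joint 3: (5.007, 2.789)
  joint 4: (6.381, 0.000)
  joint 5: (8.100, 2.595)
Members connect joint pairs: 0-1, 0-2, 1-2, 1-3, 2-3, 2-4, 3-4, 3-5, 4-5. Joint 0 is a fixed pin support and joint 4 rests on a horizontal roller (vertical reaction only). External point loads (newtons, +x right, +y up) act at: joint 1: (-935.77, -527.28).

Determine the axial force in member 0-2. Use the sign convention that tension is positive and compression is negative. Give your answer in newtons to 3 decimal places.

N=6 nodes, M=9 members, R=3 reactions → 2N=12, M+R=12
member 0 (0-1): L=2.9620, (cx,cy)=(0.5304,0.8478)
member 1 (0-2): L=3.0750, (cx,cy)=(1.0000,0.0000)
member 2 (1-2): L=2.9270, (cx,cy)=(0.5138,-0.8579)
member 3 (1-3): L=3.4472, (cx,cy)=(0.9967,0.0806)
member 4 (2-3): L=3.3928, (cx,cy)=(0.5694,0.8220)
member 5 (2-4): L=3.3060, (cx,cy)=(1.0000,0.0000)
member 6 (3-4): L=3.1091, (cx,cy)=(0.4419,-0.8970)
member 7 (3-5): L=3.0991, (cx,cy)=(0.9980,-0.0626)
member 8 (4-5): L=3.1127, (cx,cy)=(0.5523,0.8337)
solve A·x = −loads:
  F[0-1] = -903.2133 N (compression)
  F[0-2] = -456.7116 N (compression)
  F[1-2] = +306.1533 N (tension)
  F[1-3] = +300.3754 N (tension)
  F[2-3] = -319.5056 N (compression)
  F[2-4] = -117.4578 N (compression)
  F[3-4] = +265.7832 N (tension)
  F[3-5] = +0.0000 N (tension)
  F[4-5] = -0.0000 N (compression)
  Rx@0 = +935.7700 N
  Ry@0 = +765.7006 N
  Ry@4 = -238.4206 N

-456.712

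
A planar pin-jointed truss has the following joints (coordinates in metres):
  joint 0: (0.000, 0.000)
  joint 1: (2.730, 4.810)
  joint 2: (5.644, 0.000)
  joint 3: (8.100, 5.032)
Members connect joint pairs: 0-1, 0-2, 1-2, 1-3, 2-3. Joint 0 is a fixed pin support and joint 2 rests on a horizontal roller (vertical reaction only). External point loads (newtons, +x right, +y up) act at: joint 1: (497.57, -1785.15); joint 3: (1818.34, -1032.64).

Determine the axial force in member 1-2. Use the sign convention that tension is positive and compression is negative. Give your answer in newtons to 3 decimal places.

N=4 nodes, M=5 members, R=3 reactions → 2N=8, M+R=8
member 0 (0-1): L=5.5307, (cx,cy)=(0.4936,0.8697)
member 1 (0-2): L=5.6440, (cx,cy)=(1.0000,0.0000)
member 2 (1-2): L=5.6238, (cx,cy)=(0.5182,-0.8553)
member 3 (1-3): L=5.3746, (cx,cy)=(0.9991,0.0413)
member 4 (2-3): L=5.5994, (cx,cy)=(0.4386,0.8987)
solve A·x = −loads:
  F[0-1] = +1808.5815 N (tension)
  F[0-2] = +1423.1842 N (tension)
  F[1-2] = -3811.6528 N (compression)
  F[1-3] = +2372.1957 N (tension)
  F[2-3] = -1258.1057 N (compression)
  Rx@0 = -2315.9100 N
  Ry@0 = -1572.8978 N
  Ry@2 = +4390.6878 N

-3811.653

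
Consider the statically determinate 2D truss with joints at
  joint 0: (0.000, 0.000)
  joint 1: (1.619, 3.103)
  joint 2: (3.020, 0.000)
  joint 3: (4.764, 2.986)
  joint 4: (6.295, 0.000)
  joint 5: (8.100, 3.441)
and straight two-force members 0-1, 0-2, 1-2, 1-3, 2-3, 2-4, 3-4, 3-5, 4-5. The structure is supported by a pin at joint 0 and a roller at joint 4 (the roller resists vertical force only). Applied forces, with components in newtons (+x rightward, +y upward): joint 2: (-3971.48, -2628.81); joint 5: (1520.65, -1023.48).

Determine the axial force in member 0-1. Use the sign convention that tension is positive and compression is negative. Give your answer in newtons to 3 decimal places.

N=6 nodes, M=9 members, R=3 reactions → 2N=12, M+R=12
member 0 (0-1): L=3.5000, (cx,cy)=(0.4626,0.8866)
member 1 (0-2): L=3.0200, (cx,cy)=(1.0000,0.0000)
member 2 (1-2): L=3.4046, (cx,cy)=(0.4115,-0.9114)
member 3 (1-3): L=3.1472, (cx,cy)=(0.9993,-0.0372)
member 4 (2-3): L=3.4580, (cx,cy)=(0.5043,0.8635)
member 5 (2-4): L=3.2750, (cx,cy)=(1.0000,0.0000)
member 6 (3-4): L=3.3556, (cx,cy)=(0.4563,-0.8899)
member 7 (3-5): L=3.3669, (cx,cy)=(0.9908,0.1351)
member 8 (4-5): L=3.8857, (cx,cy)=(0.4645,0.8856)
solve A·x = −loads:
  F[0-1] = -274.0386 N (compression)
  F[0-2] = -2324.0664 N (compression)
  F[1-2] = +276.3895 N (tension)
  F[1-3] = -240.6643 N (compression)
  F[2-3] = +2752.6222 N (tension)
  F[2-4] = +372.8947 N (tension)
  F[3-4] = -2341.5151 N (compression)
  F[3-5] = +2236.5890 N (tension)
  F[4-5] = -1497.0560 N (compression)
  Rx@0 = +2450.8300 N
  Ry@0 = +242.9571 N
  Ry@4 = +3409.3329 N

-274.039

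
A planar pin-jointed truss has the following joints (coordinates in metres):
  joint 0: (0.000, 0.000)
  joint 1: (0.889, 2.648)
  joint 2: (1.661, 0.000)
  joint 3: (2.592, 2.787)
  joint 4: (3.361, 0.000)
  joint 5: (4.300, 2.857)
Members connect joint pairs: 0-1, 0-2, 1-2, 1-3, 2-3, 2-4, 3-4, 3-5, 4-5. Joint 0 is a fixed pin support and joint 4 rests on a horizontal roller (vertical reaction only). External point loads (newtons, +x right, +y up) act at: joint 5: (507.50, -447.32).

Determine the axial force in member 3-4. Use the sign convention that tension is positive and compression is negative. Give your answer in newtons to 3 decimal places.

-548.954

N=6 nodes, M=9 members, R=3 reactions → 2N=12, M+R=12
member 0 (0-1): L=2.7932, (cx,cy)=(0.3183,0.9480)
member 1 (0-2): L=1.6610, (cx,cy)=(1.0000,0.0000)
member 2 (1-2): L=2.7582, (cx,cy)=(0.2799,-0.9600)
member 3 (1-3): L=1.7087, (cx,cy)=(0.9967,0.0814)
member 4 (2-3): L=2.9384, (cx,cy)=(0.3168,0.9485)
member 5 (2-4): L=1.7000, (cx,cy)=(1.0000,0.0000)
member 6 (3-4): L=2.8911, (cx,cy)=(0.2660,-0.9640)
member 7 (3-5): L=1.7094, (cx,cy)=(0.9992,0.0409)
member 8 (4-5): L=3.0074, (cx,cy)=(0.3122,0.9500)
solve A·x = −loads:
  F[0-1] = +586.8881 N (tension)
  F[0-2] = +320.7125 N (tension)
  F[1-2] = -550.5517 N (compression)
  F[1-3] = +342.0142 N (tension)
  F[2-3] = +557.2581 N (tension)
  F[2-4] = -9.9425 N (compression)
  F[3-4] = -548.9544 N (compression)
  F[3-5] = +664.0127 N (tension)
  F[4-5] = -499.4824 N (compression)
  Rx@0 = -507.5000 N
  Ry@0 = -556.3704 N
  Ry@4 = +1003.6904 N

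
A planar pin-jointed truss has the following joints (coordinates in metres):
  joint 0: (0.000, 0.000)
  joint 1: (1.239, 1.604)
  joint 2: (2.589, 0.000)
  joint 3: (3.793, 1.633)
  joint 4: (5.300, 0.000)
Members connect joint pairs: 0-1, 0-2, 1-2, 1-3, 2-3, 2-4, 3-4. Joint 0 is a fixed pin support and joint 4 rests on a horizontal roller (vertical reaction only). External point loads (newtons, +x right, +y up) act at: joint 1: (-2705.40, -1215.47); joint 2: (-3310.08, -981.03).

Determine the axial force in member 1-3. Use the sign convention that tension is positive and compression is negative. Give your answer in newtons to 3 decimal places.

N=5 nodes, M=7 members, R=3 reactions → 2N=10, M+R=10
member 0 (0-1): L=2.0268, (cx,cy)=(0.6113,0.7914)
member 1 (0-2): L=2.5890, (cx,cy)=(1.0000,0.0000)
member 2 (1-2): L=2.0965, (cx,cy)=(0.6439,-0.7651)
member 3 (1-3): L=2.5542, (cx,cy)=(0.9999,0.0114)
member 4 (2-3): L=2.0289, (cx,cy)=(0.5934,0.8049)
member 5 (2-4): L=2.7110, (cx,cy)=(1.0000,0.0000)
member 6 (3-4): L=2.2221, (cx,cy)=(0.6782,-0.7349)
solve A·x = −loads:
  F[0-1] = -2845.4842 N (compression)
  F[0-2] = -4276.0154 N (compression)
  F[1-2] = +1356.0345 N (tension)
  F[1-3] = +92.7500 N (tension)
  F[2-3] = -70.1354 N (compression)
  F[2-4] = -51.1233 N (compression)
  F[3-4] = +75.3823 N (tension)
  Rx@0 = +6015.4800 N
  Ry@0 = +2251.8977 N
  Ry@4 = -55.3977 N

92.750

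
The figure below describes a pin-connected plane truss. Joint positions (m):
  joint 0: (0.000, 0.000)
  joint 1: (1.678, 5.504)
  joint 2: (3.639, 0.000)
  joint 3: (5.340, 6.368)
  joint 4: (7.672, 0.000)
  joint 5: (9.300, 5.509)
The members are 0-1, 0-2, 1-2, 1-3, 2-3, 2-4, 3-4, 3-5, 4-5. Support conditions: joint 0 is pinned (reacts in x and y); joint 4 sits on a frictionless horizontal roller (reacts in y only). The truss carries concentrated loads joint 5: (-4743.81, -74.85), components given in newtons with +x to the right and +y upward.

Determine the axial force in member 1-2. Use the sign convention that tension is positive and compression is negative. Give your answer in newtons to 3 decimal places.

3081.337

N=6 nodes, M=9 members, R=3 reactions → 2N=12, M+R=12
member 0 (0-1): L=5.7541, (cx,cy)=(0.2916,0.9565)
member 1 (0-2): L=3.6390, (cx,cy)=(1.0000,0.0000)
member 2 (1-2): L=5.8429, (cx,cy)=(0.3356,-0.9420)
member 3 (1-3): L=3.7625, (cx,cy)=(0.9733,0.2296)
member 4 (2-3): L=6.5913, (cx,cy)=(0.2581,0.9661)
member 5 (2-4): L=4.0330, (cx,cy)=(1.0000,0.0000)
member 6 (3-4): L=6.7816, (cx,cy)=(0.3439,-0.9390)
member 7 (3-5): L=4.0521, (cx,cy)=(0.9773,-0.2120)
member 8 (4-5): L=5.7445, (cx,cy)=(0.2834,0.9590)
solve A·x = −loads:
  F[0-1] = -3544.5483 N (compression)
  F[0-2] = -3710.1559 N (compression)
  F[1-2] = +3081.3369 N (tension)
  F[1-3] = -2124.5889 N (compression)
  F[2-3] = -3004.3794 N (compression)
  F[2-4] = -1900.6591 N (compression)
  F[3-4] = +4635.7126 N (tension)
  F[3-5] = -4540.4438 N (compression)
  F[4-5] = -1081.7234 N (compression)
  Rx@0 = +4743.8100 N
  Ry@0 = +3390.4840 N
  Ry@4 = -3315.6340 N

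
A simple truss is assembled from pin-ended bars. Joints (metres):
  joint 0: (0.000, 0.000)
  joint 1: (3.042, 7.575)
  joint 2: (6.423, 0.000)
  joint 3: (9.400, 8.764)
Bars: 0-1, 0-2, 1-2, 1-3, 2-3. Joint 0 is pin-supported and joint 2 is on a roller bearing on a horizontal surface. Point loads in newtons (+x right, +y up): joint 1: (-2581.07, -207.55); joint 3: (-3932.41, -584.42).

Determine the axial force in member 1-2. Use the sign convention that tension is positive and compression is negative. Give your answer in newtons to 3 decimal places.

7988.503

N=4 nodes, M=5 members, R=3 reactions → 2N=8, M+R=8
member 0 (0-1): L=8.1630, (cx,cy)=(0.3727,0.9280)
member 1 (0-2): L=6.4230, (cx,cy)=(1.0000,0.0000)
member 2 (1-2): L=8.2953, (cx,cy)=(0.4076,-0.9132)
member 3 (1-3): L=6.4682, (cx,cy)=(0.9830,0.1838)
member 4 (2-3): L=9.2558, (cx,cy)=(0.3216,0.9469)
solve A·x = −loads:
  F[0-1] = -8888.2708 N (compression)
  F[0-2] = -3201.1982 N (compression)
  F[1-2] = +7988.5026 N (tension)
  F[1-3] = -4056.2933 N (compression)
  F[2-3] = +170.2622 N (tension)
  Rx@0 = +6513.4800 N
  Ry@0 = +8248.0390 N
  Ry@2 = -7456.0690 N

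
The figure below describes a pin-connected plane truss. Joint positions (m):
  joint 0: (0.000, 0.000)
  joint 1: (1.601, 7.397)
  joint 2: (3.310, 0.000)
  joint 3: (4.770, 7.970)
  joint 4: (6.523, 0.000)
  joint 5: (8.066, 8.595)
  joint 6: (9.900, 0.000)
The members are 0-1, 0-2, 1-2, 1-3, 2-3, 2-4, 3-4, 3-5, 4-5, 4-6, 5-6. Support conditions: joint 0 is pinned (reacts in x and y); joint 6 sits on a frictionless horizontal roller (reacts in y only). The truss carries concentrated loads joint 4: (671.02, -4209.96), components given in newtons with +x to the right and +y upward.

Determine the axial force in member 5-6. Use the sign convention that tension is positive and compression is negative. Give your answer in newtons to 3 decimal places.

-2836.342

N=7 nodes, M=11 members, R=3 reactions → 2N=14, M+R=14
member 0 (0-1): L=7.5683, (cx,cy)=(0.2115,0.9774)
member 1 (0-2): L=3.3100, (cx,cy)=(1.0000,0.0000)
member 2 (1-2): L=7.5919, (cx,cy)=(0.2251,-0.9743)
member 3 (1-3): L=3.2204, (cx,cy)=(0.9840,0.1779)
member 4 (2-3): L=8.1026, (cx,cy)=(0.1802,0.9836)
member 5 (2-4): L=3.2130, (cx,cy)=(1.0000,0.0000)
member 6 (3-4): L=8.1605, (cx,cy)=(0.2148,-0.9767)
member 7 (3-5): L=3.3547, (cx,cy)=(0.9825,0.1863)
member 8 (4-5): L=8.7324, (cx,cy)=(0.1767,0.9843)
member 9 (4-6): L=3.3770, (cx,cy)=(1.0000,0.0000)
member 10 (5-6): L=8.7885, (cx,cy)=(0.2087,-0.9780)
solve A·x = −loads:
  F[0-1] = -1469.3160 N (compression)
  F[0-2] = +981.8404 N (tension)
  F[1-2] = +1359.4225 N (tension)
  F[1-3] = -626.8418 N (compression)
  F[2-3] = -1346.5714 N (compression)
  F[2-4] = +1530.4963 N (tension)
  F[3-4] = +1251.3279 N (tension)
  F[3-5] = -1148.3861 N (compression)
  F[4-5] = +3035.6097 N (tension)
  F[4-6] = +591.8935 N (tension)
  F[5-6] = -2836.3421 N (compression)
  Rx@0 = -671.0200 N
  Ry@0 = +1436.0641 N
  Ry@6 = +2773.8959 N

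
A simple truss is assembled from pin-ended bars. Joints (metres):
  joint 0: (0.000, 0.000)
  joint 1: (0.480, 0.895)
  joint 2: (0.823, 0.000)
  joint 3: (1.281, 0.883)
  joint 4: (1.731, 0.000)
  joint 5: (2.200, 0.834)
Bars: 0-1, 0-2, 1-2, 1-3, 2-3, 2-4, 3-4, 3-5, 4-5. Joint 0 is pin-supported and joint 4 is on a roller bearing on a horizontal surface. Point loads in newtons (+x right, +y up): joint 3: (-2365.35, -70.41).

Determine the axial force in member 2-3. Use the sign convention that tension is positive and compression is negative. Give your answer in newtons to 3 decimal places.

N=6 nodes, M=9 members, R=3 reactions → 2N=12, M+R=12
member 0 (0-1): L=1.0156, (cx,cy)=(0.4726,0.8813)
member 1 (0-2): L=0.8230, (cx,cy)=(1.0000,0.0000)
member 2 (1-2): L=0.9585, (cx,cy)=(0.3579,-0.9338)
member 3 (1-3): L=0.8011, (cx,cy)=(0.9999,-0.0150)
member 4 (2-3): L=0.9947, (cx,cy)=(0.4604,0.8877)
member 5 (2-4): L=0.9080, (cx,cy)=(1.0000,0.0000)
member 6 (3-4): L=0.9911, (cx,cy)=(0.4541,-0.8910)
member 7 (3-5): L=0.9203, (cx,cy)=(0.9986,-0.0532)
member 8 (4-5): L=0.9568, (cx,cy)=(0.4902,0.8716)
solve A·x = −loads:
  F[0-1] = -1389.9324 N (compression)
  F[0-2] = -1708.4245 N (compression)
  F[1-2] = +1329.9389 N (tension)
  F[1-3] = -1132.9848 N (compression)
  F[2-3] = -1398.9780 N (compression)
  F[2-4] = -588.3545 N (compression)
  F[3-4] = +1295.7586 N (tension)
  F[3-5] = -0.0000 N (tension)
  F[4-5] = +0.0000 N (tension)
  Rx@0 = +2365.3500 N
  Ry@0 = +1224.8923 N
  Ry@4 = -1154.4823 N

-1398.978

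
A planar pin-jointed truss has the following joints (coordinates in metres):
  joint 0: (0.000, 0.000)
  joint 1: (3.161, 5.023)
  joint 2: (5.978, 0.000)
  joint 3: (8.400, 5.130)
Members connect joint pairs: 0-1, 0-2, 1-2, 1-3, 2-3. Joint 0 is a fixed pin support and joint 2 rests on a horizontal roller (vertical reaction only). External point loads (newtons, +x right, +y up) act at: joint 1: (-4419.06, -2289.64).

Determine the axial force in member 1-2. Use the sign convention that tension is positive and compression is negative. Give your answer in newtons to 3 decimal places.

N=4 nodes, M=5 members, R=3 reactions → 2N=8, M+R=8
member 0 (0-1): L=5.9349, (cx,cy)=(0.5326,0.8464)
member 1 (0-2): L=5.9780, (cx,cy)=(1.0000,0.0000)
member 2 (1-2): L=5.7590, (cx,cy)=(0.4891,-0.8722)
member 3 (1-3): L=5.2401, (cx,cy)=(0.9998,0.0204)
member 4 (2-3): L=5.6730, (cx,cy)=(0.4269,0.9043)
solve A·x = −loads:
  F[0-1] = -5661.9709 N (compression)
  F[0-2] = -1403.4002 N (compression)
  F[1-2] = +2869.0714 N (tension)
  F[1-3] = +0.0000 N (tension)
  F[2-3] = -0.0000 N (compression)
  Rx@0 = +4419.0600 N
  Ry@0 = +4792.0465 N
  Ry@2 = -2502.4065 N

2869.071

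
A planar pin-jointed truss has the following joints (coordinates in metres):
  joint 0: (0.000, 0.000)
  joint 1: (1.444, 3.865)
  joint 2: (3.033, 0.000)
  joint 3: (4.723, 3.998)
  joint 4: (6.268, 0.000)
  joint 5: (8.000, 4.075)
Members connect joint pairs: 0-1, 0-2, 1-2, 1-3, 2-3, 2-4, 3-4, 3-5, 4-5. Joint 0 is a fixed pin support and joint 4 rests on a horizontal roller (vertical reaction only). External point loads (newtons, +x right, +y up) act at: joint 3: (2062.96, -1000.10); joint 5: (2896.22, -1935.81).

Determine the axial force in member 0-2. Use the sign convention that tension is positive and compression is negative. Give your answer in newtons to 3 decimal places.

N=6 nodes, M=9 members, R=3 reactions → 2N=12, M+R=12
member 0 (0-1): L=4.1259, (cx,cy)=(0.3500,0.9368)
member 1 (0-2): L=3.0330, (cx,cy)=(1.0000,0.0000)
member 2 (1-2): L=4.1789, (cx,cy)=(0.3802,-0.9249)
member 3 (1-3): L=3.2817, (cx,cy)=(0.9992,0.0405)
member 4 (2-3): L=4.3405, (cx,cy)=(0.3894,0.9211)
member 5 (2-4): L=3.2350, (cx,cy)=(1.0000,0.0000)
member 6 (3-4): L=4.2861, (cx,cy)=(0.3605,-0.9328)
member 7 (3-5): L=3.2779, (cx,cy)=(0.9997,0.0235)
member 8 (4-5): L=4.4278, (cx,cy)=(0.3912,0.9203)
solve A·x = −loads:
  F[0-1] = +3722.5817 N (tension)
  F[0-2] = +3656.3469 N (tension)
  F[1-2] = -3652.3189 N (compression)
  F[1-3] = +2693.8195 N (tension)
  F[2-3] = +3667.3791 N (tension)
  F[2-4] = +839.6636 N (tension)
  F[3-4] = -4716.0302 N (compression)
  F[3-5] = +3757.5518 N (tension)
  F[4-5] = -2199.3171 N (compression)
  Rx@0 = -4959.1800 N
  Ry@0 = -3487.1536 N
  Ry@4 = +6423.0636 N

3656.347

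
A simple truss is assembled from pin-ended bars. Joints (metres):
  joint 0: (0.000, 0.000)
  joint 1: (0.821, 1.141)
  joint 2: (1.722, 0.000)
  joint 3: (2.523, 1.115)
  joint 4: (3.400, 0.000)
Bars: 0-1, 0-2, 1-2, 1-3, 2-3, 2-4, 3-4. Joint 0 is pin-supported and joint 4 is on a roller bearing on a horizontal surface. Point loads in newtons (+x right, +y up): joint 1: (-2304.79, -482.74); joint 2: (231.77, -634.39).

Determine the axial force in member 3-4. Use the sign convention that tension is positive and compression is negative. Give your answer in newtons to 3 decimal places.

N=5 nodes, M=7 members, R=3 reactions → 2N=10, M+R=10
member 0 (0-1): L=1.4057, (cx,cy)=(0.5841,0.8117)
member 1 (0-2): L=1.7220, (cx,cy)=(1.0000,0.0000)
member 2 (1-2): L=1.4539, (cx,cy)=(0.6197,-0.7848)
member 3 (1-3): L=1.7022, (cx,cy)=(0.9999,-0.0153)
member 4 (2-3): L=1.3729, (cx,cy)=(0.5834,0.8122)
member 5 (2-4): L=1.6780, (cx,cy)=(1.0000,0.0000)
member 6 (3-4): L=1.4186, (cx,cy)=(0.6182,-0.7860)
solve A·x = −loads:
  F[0-1] = -1789.7076 N (compression)
  F[0-2] = -1027.7215 N (compression)
  F[1-2] = +1226.2188 N (tension)
  F[1-3] = +499.6209 N (tension)
  F[2-3] = -403.8163 N (compression)
  F[2-4] = -263.9597 N (compression)
  F[3-4] = +426.9630 N (tension)
  Rx@0 = +2073.0200 N
  Ry@0 = +1452.7230 N
  Ry@4 = -335.5930 N

426.963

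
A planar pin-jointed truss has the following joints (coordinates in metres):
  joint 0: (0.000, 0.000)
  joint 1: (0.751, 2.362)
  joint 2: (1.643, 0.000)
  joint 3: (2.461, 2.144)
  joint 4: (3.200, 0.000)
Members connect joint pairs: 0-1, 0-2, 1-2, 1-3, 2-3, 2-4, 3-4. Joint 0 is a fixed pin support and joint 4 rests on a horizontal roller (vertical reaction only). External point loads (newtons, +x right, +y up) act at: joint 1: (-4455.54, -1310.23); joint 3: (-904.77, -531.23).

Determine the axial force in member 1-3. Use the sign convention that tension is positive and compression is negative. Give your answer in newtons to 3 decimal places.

1544.351

N=5 nodes, M=7 members, R=3 reactions → 2N=10, M+R=10
member 0 (0-1): L=2.4785, (cx,cy)=(0.3030,0.9530)
member 1 (0-2): L=1.6430, (cx,cy)=(1.0000,0.0000)
member 2 (1-2): L=2.5248, (cx,cy)=(0.3533,-0.9355)
member 3 (1-3): L=1.7238, (cx,cy)=(0.9920,-0.1265)
member 4 (2-3): L=2.2947, (cx,cy)=(0.3565,0.9343)
member 5 (2-4): L=1.5570, (cx,cy)=(1.0000,0.0000)
member 6 (3-4): L=2.2678, (cx,cy)=(0.3259,-0.9454)
solve A·x = −loads:
  F[0-1] = -5268.0103 N (compression)
  F[0-2] = -3764.0828 N (compression)
  F[1-2] = +3757.1117 N (tension)
  F[1-3] = +1544.3514 N (tension)
  F[2-3] = -3761.9561 N (compression)
  F[2-4] = -1095.7115 N (compression)
  F[3-4] = +3362.4357 N (tension)
  Rx@0 = +5360.3100 N
  Ry@0 = +5020.3577 N
  Ry@4 = -3178.8977 N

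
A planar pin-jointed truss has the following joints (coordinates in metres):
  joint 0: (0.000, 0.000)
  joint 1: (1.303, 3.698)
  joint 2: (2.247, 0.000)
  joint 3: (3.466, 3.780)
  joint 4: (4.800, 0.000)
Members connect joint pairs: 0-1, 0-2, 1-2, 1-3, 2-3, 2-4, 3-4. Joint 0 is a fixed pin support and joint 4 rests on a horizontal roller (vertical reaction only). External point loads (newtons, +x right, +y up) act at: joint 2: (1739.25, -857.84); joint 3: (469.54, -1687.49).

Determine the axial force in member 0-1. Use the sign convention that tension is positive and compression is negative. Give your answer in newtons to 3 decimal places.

-588.956

N=5 nodes, M=7 members, R=3 reactions → 2N=10, M+R=10
member 0 (0-1): L=3.9208, (cx,cy)=(0.3323,0.9432)
member 1 (0-2): L=2.2470, (cx,cy)=(1.0000,0.0000)
member 2 (1-2): L=3.8166, (cx,cy)=(0.2473,-0.9689)
member 3 (1-3): L=2.1646, (cx,cy)=(0.9993,0.0379)
member 4 (2-3): L=3.9717, (cx,cy)=(0.3069,0.9517)
member 5 (2-4): L=2.5530, (cx,cy)=(1.0000,0.0000)
member 6 (3-4): L=4.0085, (cx,cy)=(0.3328,-0.9430)
solve A·x = −loads:
  F[0-1] = -588.9562 N (compression)
  F[0-2] = +2404.5157 N (tension)
  F[1-2] = +560.2163 N (tension)
  F[1-3] = -334.5305 N (compression)
  F[2-3] = +331.0067 N (tension)
  F[2-4] = +702.2372 N (tension)
  F[3-4] = -2110.1256 N (compression)
  Rx@0 = -2208.7900 N
  Ry@0 = +555.4825 N
  Ry@4 = +1989.8475 N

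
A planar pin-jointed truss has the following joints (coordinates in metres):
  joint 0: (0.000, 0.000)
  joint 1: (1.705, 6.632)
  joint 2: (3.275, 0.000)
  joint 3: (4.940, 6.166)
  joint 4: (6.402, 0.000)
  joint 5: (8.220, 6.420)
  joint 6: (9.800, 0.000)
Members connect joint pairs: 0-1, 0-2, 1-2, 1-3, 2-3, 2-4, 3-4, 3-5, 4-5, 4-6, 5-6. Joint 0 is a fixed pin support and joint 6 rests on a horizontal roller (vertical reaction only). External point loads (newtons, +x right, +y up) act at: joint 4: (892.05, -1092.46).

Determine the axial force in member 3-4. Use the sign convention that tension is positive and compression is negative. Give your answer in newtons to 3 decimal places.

358.560

N=7 nodes, M=11 members, R=3 reactions → 2N=14, M+R=14
member 0 (0-1): L=6.8477, (cx,cy)=(0.2490,0.9685)
member 1 (0-2): L=3.2750, (cx,cy)=(1.0000,0.0000)
member 2 (1-2): L=6.8153, (cx,cy)=(0.2304,-0.9731)
member 3 (1-3): L=3.2684, (cx,cy)=(0.9898,-0.1426)
member 4 (2-3): L=6.3868, (cx,cy)=(0.2607,0.9654)
member 5 (2-4): L=3.1270, (cx,cy)=(1.0000,0.0000)
member 6 (3-4): L=6.3370, (cx,cy)=(0.2307,-0.9730)
member 7 (3-5): L=3.2898, (cx,cy)=(0.9970,0.0772)
member 8 (4-5): L=6.6724, (cx,cy)=(0.2725,0.9622)
member 9 (4-6): L=3.3980, (cx,cy)=(1.0000,0.0000)
member 10 (5-6): L=6.6116, (cx,cy)=(0.2390,-0.9710)
solve A·x = −loads:
  F[0-1] = -391.1114 N (compression)
  F[0-2] = +989.4329 N (tension)
  F[1-2] = +417.9307 N (tension)
  F[1-3] = -195.6580 N (compression)
  F[2-3] = -421.2565 N (compression)
  F[2-4] = +1195.5273 N (tension)
  F[3-4] = +358.5598 N (tension)
  F[3-5] = -387.3570 N (compression)
  F[4-5] = +772.8118 N (tension)
  F[4-6] = +175.6375 N (tension)
  F[5-6] = -734.9612 N (compression)
  Rx@0 = -892.0500 N
  Ry@0 = +378.7938 N
  Ry@6 = +713.6662 N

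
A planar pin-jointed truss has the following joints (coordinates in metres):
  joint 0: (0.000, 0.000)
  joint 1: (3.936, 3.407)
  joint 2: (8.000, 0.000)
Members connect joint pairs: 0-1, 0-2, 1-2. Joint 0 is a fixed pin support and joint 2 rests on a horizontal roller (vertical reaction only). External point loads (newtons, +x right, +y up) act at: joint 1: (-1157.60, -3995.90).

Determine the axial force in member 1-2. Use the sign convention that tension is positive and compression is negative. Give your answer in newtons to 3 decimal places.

-2292.790

N=3 nodes, M=3 members, R=3 reactions → 2N=6, M+R=6
member 0 (0-1): L=5.2057, (cx,cy)=(0.7561,0.6545)
member 1 (0-2): L=8.0000, (cx,cy)=(1.0000,0.0000)
member 2 (1-2): L=5.3032, (cx,cy)=(0.7663,-0.6424)
solve A·x = −loads:
  F[0-1] = -3854.8923 N (compression)
  F[0-2] = +1757.0387 N (tension)
  F[1-2] = -2292.7896 N (compression)
  Rx@0 = +1157.6000 N
  Ry@0 = +2522.9101 N
  Ry@2 = +1472.9899 N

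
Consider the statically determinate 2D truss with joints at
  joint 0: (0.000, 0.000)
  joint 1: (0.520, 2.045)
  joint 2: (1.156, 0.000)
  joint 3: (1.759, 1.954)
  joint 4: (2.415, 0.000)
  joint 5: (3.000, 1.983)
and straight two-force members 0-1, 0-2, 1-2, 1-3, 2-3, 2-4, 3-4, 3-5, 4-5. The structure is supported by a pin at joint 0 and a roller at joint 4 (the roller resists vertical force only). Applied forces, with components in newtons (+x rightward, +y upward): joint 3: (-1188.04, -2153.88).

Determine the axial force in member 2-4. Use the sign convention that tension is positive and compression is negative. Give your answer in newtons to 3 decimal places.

203.969

N=6 nodes, M=9 members, R=3 reactions → 2N=12, M+R=12
member 0 (0-1): L=2.1101, (cx,cy)=(0.2464,0.9692)
member 1 (0-2): L=1.1560, (cx,cy)=(1.0000,0.0000)
member 2 (1-2): L=2.1416, (cx,cy)=(0.2970,-0.9549)
member 3 (1-3): L=1.2423, (cx,cy)=(0.9973,-0.0732)
member 4 (2-3): L=2.0449, (cx,cy)=(0.2949,0.9555)
member 5 (2-4): L=1.2590, (cx,cy)=(1.0000,0.0000)
member 6 (3-4): L=2.0612, (cx,cy)=(0.3183,-0.9480)
member 7 (3-5): L=1.2413, (cx,cy)=(0.9997,0.0234)
member 8 (4-5): L=2.0675, (cx,cy)=(0.2830,0.9591)
solve A·x = −loads:
  F[0-1] = -1595.5332 N (compression)
  F[0-2] = -794.8424 N (compression)
  F[1-2] = +1688.1865 N (tension)
  F[1-3] = -896.9511 N (compression)
  F[2-3] = -1687.0394 N (compression)
  F[2-4] = +203.9693 N (tension)
  F[3-4] = -640.8793 N (compression)
  F[3-5] = -0.0000 N (compression)
  F[4-5] = +0.0000 N (tension)
  Rx@0 = +1188.0400 N
  Ry@0 = +1546.3252 N
  Ry@4 = +607.5548 N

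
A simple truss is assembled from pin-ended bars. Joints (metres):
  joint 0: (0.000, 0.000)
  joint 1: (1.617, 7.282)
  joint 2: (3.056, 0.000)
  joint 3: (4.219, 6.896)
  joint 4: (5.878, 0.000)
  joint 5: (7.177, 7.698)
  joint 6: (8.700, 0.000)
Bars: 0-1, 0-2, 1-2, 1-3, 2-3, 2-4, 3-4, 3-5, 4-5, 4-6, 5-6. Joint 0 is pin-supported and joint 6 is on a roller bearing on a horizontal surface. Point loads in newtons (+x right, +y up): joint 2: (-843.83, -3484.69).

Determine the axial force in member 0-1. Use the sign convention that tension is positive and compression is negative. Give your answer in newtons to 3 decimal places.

N=7 nodes, M=11 members, R=3 reactions → 2N=14, M+R=14
member 0 (0-1): L=7.4594, (cx,cy)=(0.2168,0.9762)
member 1 (0-2): L=3.0560, (cx,cy)=(1.0000,0.0000)
member 2 (1-2): L=7.4228, (cx,cy)=(0.1939,-0.9810)
member 3 (1-3): L=2.6305, (cx,cy)=(0.9892,-0.1467)
member 4 (2-3): L=6.9934, (cx,cy)=(0.1663,0.9861)
member 5 (2-4): L=2.8220, (cx,cy)=(1.0000,0.0000)
member 6 (3-4): L=7.0927, (cx,cy)=(0.2339,-0.9723)
member 7 (3-5): L=3.0648, (cx,cy)=(0.9652,0.2617)
member 8 (4-5): L=7.8068, (cx,cy)=(0.1664,0.9861)
member 9 (4-6): L=2.8220, (cx,cy)=(1.0000,0.0000)
member 10 (5-6): L=7.8472, (cx,cy)=(0.1941,-0.9810)
solve A·x = −loads:
  F[0-1] = -2315.7060 N (compression)
  F[0-2] = -341.8444 N (compression)
  F[1-2] = +2452.1521 N (tension)
  F[1-3] = -988.0597 N (compression)
  F[2-3] = +1094.2959 N (tension)
  F[2-4] = +795.3823 N (tension)
  F[3-4] = -1390.1030 N (compression)
  F[3-5] = -487.2134 N (compression)
  F[4-5] = +1370.6496 N (tension)
  F[4-6] = +242.1699 N (tension)
  F[5-6] = -1247.7734 N (compression)
  Rx@0 = +843.8300 N
  Ry@0 = +2260.6426 N
  Ry@6 = +1224.0474 N

-2315.706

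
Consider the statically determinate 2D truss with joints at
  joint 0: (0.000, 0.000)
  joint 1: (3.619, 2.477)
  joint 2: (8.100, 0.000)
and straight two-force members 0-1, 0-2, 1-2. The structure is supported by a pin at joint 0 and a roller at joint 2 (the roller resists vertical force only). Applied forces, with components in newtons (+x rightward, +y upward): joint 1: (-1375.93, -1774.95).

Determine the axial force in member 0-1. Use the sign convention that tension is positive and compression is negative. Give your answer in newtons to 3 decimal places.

-2483.439

N=3 nodes, M=3 members, R=3 reactions → 2N=6, M+R=6
member 0 (0-1): L=4.3855, (cx,cy)=(0.8252,0.5648)
member 1 (0-2): L=8.1000, (cx,cy)=(1.0000,0.0000)
member 2 (1-2): L=5.1200, (cx,cy)=(0.8752,-0.4838)
solve A·x = −loads:
  F[0-1] = -2483.4387 N (compression)
  F[0-2] = +673.4477 N (tension)
  F[1-2] = -769.4899 N (compression)
  Rx@0 = +1375.9300 N
  Ry@0 = +1402.6827 N
  Ry@2 = +372.2673 N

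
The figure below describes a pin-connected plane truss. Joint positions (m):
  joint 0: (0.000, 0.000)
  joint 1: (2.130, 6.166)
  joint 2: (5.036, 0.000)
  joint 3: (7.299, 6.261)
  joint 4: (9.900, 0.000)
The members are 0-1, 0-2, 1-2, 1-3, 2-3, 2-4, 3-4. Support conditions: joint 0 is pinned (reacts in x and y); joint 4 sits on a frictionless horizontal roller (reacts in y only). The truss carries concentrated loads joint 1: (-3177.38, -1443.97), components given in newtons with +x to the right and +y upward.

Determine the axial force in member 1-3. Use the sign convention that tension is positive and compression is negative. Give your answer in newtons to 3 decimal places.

N=5 nodes, M=7 members, R=3 reactions → 2N=10, M+R=10
member 0 (0-1): L=6.5235, (cx,cy)=(0.3265,0.9452)
member 1 (0-2): L=5.0360, (cx,cy)=(1.0000,0.0000)
member 2 (1-2): L=6.8165, (cx,cy)=(0.4263,-0.9046)
member 3 (1-3): L=5.1699, (cx,cy)=(0.9998,0.0184)
member 4 (2-3): L=6.6574, (cx,cy)=(0.3399,0.9405)
member 5 (2-4): L=4.8640, (cx,cy)=(1.0000,0.0000)
member 6 (3-4): L=6.7798, (cx,cy)=(0.3836,-0.9235)
solve A·x = −loads:
  F[0-1] = -3292.7219 N (compression)
  F[0-2] = -2102.2724 N (compression)
  F[1-2] = +1870.7941 N (tension)
  F[1-3] = +1304.9362 N (tension)
  F[2-3] = -1799.4172 N (compression)
  F[2-4] = -693.0557 N (compression)
  F[3-4] = +1806.5207 N (tension)
  Rx@0 = +3177.3800 N
  Ry@0 = +3112.2598 N
  Ry@4 = -1668.2898 N

1304.936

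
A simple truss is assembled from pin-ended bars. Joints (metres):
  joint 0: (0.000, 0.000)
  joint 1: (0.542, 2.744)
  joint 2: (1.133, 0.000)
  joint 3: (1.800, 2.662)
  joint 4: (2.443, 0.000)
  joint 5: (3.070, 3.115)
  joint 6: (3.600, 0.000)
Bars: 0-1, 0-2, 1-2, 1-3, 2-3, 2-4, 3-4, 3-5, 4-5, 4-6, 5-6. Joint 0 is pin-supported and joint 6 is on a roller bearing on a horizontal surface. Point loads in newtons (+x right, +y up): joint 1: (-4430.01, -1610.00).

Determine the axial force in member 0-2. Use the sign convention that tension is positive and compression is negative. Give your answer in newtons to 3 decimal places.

-3492.915

N=7 nodes, M=11 members, R=3 reactions → 2N=14, M+R=14
member 0 (0-1): L=2.7970, (cx,cy)=(0.1938,0.9810)
member 1 (0-2): L=1.1330, (cx,cy)=(1.0000,0.0000)
member 2 (1-2): L=2.8069, (cx,cy)=(0.2106,-0.9776)
member 3 (1-3): L=1.2607, (cx,cy)=(0.9979,-0.0650)
member 4 (2-3): L=2.7443, (cx,cy)=(0.2431,0.9700)
member 5 (2-4): L=1.3100, (cx,cy)=(1.0000,0.0000)
member 6 (3-4): L=2.7386, (cx,cy)=(0.2348,-0.9720)
member 7 (3-5): L=1.3484, (cx,cy)=(0.9419,0.3360)
member 8 (4-5): L=3.1775, (cx,cy)=(0.1973,0.9803)
member 9 (4-6): L=1.1570, (cx,cy)=(1.0000,0.0000)
member 10 (5-6): L=3.1598, (cx,cy)=(0.1677,-0.9858)
solve A·x = −loads:
  F[0-1] = -4835.9205 N (compression)
  F[0-2] = -3492.9154 N (compression)
  F[1-2] = +3015.5663 N (tension)
  F[1-3] = +2864.0504 N (tension)
  F[2-3] = -3039.0972 N (compression)
  F[2-4] = -2119.3327 N (compression)
  F[3-4] = +3684.6262 N (tension)
  F[3-5] = +1331.5979 N (tension)
  F[4-5] = -3653.4568 N (compression)
  F[4-6] = -533.2766 N (compression)
  F[5-6] = +3179.3010 N (tension)
  Rx@0 = +4430.0100 N
  Ry@0 = +4744.2576 N
  Ry@6 = -3134.2576 N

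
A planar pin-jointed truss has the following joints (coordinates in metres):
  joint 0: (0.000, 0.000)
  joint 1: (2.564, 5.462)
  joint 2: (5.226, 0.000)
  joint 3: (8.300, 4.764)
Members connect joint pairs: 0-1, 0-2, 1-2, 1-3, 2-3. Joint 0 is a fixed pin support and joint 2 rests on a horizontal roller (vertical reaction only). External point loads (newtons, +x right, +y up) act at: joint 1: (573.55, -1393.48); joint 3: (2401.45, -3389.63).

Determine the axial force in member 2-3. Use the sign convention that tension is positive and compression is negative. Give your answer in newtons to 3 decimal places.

N=4 nodes, M=5 members, R=3 reactions → 2N=8, M+R=8
member 0 (0-1): L=6.0339, (cx,cy)=(0.4249,0.9052)
member 1 (0-2): L=5.2260, (cx,cy)=(1.0000,0.0000)
member 2 (1-2): L=6.0762, (cx,cy)=(0.4381,-0.8989)
member 3 (1-3): L=5.7783, (cx,cy)=(0.9927,-0.1208)
member 4 (2-3): L=5.6697, (cx,cy)=(0.5422,0.8403)
solve A·x = −loads:
  F[0-1] = +4499.0203 N (tension)
  F[0-2] = +1063.2095 N (tension)
  F[1-2] = -6656.6610 N (compression)
  F[1-3] = +4285.9473 N (tension)
  F[2-3] = -3417.8722 N (compression)
  Rx@0 = -2975.0000 N
  Ry@0 = -4072.6209 N
  Ry@2 = +8855.7309 N

-3417.872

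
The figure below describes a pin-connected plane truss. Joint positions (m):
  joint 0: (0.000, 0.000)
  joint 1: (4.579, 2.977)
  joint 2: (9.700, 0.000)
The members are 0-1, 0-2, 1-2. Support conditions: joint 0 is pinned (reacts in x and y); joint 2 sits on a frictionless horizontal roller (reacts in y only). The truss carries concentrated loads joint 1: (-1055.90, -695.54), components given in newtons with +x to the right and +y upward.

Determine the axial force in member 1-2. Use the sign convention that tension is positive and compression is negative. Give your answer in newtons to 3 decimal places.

-8.505

N=3 nodes, M=3 members, R=3 reactions → 2N=6, M+R=6
member 0 (0-1): L=5.4617, (cx,cy)=(0.8384,0.5451)
member 1 (0-2): L=9.7000, (cx,cy)=(1.0000,0.0000)
member 2 (1-2): L=5.9234, (cx,cy)=(0.8645,-0.5026)
solve A·x = −loads:
  F[0-1] = -1268.2094 N (compression)
  F[0-2] = +7.3531 N (tension)
  F[1-2] = -8.5053 N (compression)
  Rx@0 = +1055.9000 N
  Ry@0 = +691.2654 N
  Ry@2 = +4.2746 N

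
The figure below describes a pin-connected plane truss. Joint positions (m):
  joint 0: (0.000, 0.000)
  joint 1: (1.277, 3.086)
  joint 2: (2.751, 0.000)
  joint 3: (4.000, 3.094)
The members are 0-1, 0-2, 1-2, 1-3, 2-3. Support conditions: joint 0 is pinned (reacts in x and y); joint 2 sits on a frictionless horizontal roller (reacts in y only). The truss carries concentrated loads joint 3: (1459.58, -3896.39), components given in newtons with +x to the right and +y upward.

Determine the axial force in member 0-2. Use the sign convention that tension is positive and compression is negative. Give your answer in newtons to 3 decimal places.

48.263

N=4 nodes, M=5 members, R=3 reactions → 2N=8, M+R=8
member 0 (0-1): L=3.3398, (cx,cy)=(0.3824,0.9240)
member 1 (0-2): L=2.7510, (cx,cy)=(1.0000,0.0000)
member 2 (1-2): L=3.4200, (cx,cy)=(0.4310,-0.9024)
member 3 (1-3): L=2.7230, (cx,cy)=(1.0000,0.0029)
member 4 (2-3): L=3.3366, (cx,cy)=(0.3743,0.9273)
solve A·x = −loads:
  F[0-1] = +3691.0615 N (tension)
  F[0-2] = +48.2635 N (tension)
  F[1-2] = -3769.7819 N (compression)
  F[1-3] = +3036.1064 N (tension)
  F[2-3] = -4211.5127 N (compression)
  Rx@0 = -1459.5800 N
  Ry@0 = -3410.5895 N
  Ry@2 = +7306.9795 N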